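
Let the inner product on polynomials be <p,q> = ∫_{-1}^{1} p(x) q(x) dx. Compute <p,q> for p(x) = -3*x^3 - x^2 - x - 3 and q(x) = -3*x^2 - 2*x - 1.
<p,q> = 88/5

Expand the product: p(x)·q(x) = 9*x^5 + 9*x^4 + 8*x^3 + 12*x^2 + 7*x + 3.
∫_{-1}^{1} of each monomial x^k gives [2/(k+1) if k even, 0 if k odd]. Integrating term-by-term (or equivalently evaluating the antiderivative F(x) = 3*x^6/2 + 9*x^5/5 + 2*x^4 + 4*x^3 + 7*x^2/2 + 3*x at the endpoints):
  F(1) − F(−1) = 79/5 − (-9/5) = 88/5.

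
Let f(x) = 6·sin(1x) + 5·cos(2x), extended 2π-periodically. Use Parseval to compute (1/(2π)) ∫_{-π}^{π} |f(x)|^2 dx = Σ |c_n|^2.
Σ |c_n|^2 = 61/2

Expand |f|^2 and use orthogonality of {sin(nx), cos(mx)} on [-π, π]:
  ∫_{-π}^{π} sin(nx)^2 dx = π, ∫ cos(mx)^2 dx = π, and cross terms integrate to 0.
So ∫_{-π}^{π} f(x)^2 dx = 6^2 · π + 5^2 · π = (36 + 25)π.
Divide by 2π: (36 + 25)/2 = 61/2.
By Parseval, this equals Σ |c_n|^2.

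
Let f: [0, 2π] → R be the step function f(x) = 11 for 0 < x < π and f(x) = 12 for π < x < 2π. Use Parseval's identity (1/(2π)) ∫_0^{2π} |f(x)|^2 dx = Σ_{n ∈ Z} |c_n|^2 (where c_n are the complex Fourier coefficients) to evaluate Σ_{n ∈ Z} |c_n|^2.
Σ |c_n|^2 = 265/2

Parseval equates the L^2 energy of f (normalised by 1/(2π)) with the ℓ^2 sum of its Fourier coefficients: (1/(2π)) ∫_0^{2π} |f|^2 = Σ |c_n|^2.
Compute the left side: (1/(2π)) [∫_0^π 11^2 dx + ∫_π^{2π} 12^2 dx] = (1/(2π)) · (121π + 144π) = (121 + 144)/2 = 265/2.
So Σ_{n ∈ Z} |c_n|^2 = 265/2.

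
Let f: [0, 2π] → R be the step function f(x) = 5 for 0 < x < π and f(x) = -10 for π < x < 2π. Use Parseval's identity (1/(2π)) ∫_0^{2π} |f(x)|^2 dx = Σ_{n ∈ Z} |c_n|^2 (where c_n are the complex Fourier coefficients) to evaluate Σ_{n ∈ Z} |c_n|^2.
Σ |c_n|^2 = 125/2

Parseval equates the L^2 energy of f (normalised by 1/(2π)) with the ℓ^2 sum of its Fourier coefficients: (1/(2π)) ∫_0^{2π} |f|^2 = Σ |c_n|^2.
Compute the left side: (1/(2π)) [∫_0^π 5^2 dx + ∫_π^{2π} (-10)^2 dx] = (1/(2π)) · (25π + 100π) = (25 + 100)/2 = 125/2.
So Σ_{n ∈ Z} |c_n|^2 = 125/2.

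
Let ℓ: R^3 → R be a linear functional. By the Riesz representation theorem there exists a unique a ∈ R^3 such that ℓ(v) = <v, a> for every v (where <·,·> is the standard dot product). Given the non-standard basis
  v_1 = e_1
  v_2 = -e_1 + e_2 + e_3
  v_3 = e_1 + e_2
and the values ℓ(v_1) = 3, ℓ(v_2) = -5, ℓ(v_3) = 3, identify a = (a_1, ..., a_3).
a = (3, 0, -2)

Write a = (a_1, ..., a_3) in the standard basis. For each basis vector v_i, ℓ(v_i) = <v_i, a> is a linear equation in the a_j's. Collect the n equations into a matrix system V a = ℓ, where row i of V is v_i (expressed in the standard basis). Since V is invertible (lower-triangular with 1s on the diagonal, up to permutation), solve by back-substitution:
  V =
[[1, 0, 0],
 [-1, 1, 1],
 [1, 1, 0]]
  V a = (3, -5, 3)
Solving gives a = (3, 0, -2).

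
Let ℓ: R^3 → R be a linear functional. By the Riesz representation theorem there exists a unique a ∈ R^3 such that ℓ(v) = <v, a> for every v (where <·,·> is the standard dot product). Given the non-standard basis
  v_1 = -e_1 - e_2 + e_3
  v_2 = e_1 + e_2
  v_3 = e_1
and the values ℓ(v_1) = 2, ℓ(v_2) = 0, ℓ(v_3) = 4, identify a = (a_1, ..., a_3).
a = (4, -4, 2)

Write a = (a_1, ..., a_3) in the standard basis. For each basis vector v_i, ℓ(v_i) = <v_i, a> is a linear equation in the a_j's. Collect the n equations into a matrix system V a = ℓ, where row i of V is v_i (expressed in the standard basis). Since V is invertible (lower-triangular with 1s on the diagonal, up to permutation), solve by back-substitution:
  V =
[[-1, -1, 1],
 [1, 1, 0],
 [1, 0, 0]]
  V a = (2, 0, 4)
Solving gives a = (4, -4, 2).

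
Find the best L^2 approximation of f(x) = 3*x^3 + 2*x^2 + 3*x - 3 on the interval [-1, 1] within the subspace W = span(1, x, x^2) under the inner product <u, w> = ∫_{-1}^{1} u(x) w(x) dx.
g(x) = 2*x^2 + 24*x/5 - 3

The best approximation g ∈ W is the orthogonal projection of f onto W. Writing g = a_0 + a_1 x + a_2 x^2, the coefficients solve the normal equations G · a = b where
  G_{ij} = <φ_i, φ_j> and b_i = <f, φ_i>, with φ_0 = 1, φ_1 = x, φ_2 = x^2.
G =
  [2, 0, 2/3]
  [0, 2/3, 0]
  [2/3, 0, 2/5],
b = (-14/3, 16/5, -6/5).
Solving gives a_0 = -3, a_1 = 24/5, a_2 = 2, so
  g(x) = 2*x^2 + 24*x/5 - 3.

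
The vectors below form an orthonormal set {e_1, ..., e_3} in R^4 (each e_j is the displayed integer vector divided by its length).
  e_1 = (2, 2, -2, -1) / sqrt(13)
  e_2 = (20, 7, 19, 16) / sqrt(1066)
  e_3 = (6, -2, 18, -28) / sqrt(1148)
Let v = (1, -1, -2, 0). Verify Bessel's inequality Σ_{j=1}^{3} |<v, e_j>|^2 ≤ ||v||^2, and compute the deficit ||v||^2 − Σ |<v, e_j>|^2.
Σ |<v, e_j>|^2 = 5/2; ||v||^2 = 6; deficit = 7/2

Write each e_j = u_j / sqrt(<u_j, u_j>) where u_j is the displayed integer vector. Then <v, e_j> = <v, u_j> / sqrt(<u_j, u_j>), so |<v, e_j>|^2 = <v, u_j>^2 / <u_j, u_j>.
Coefficients: <v, e_1> = 4/sqrt(13), <v, e_2> = -25/sqrt(1066), <v, e_3> = -28/sqrt(1148).
Square and sum: Σ |<v, e_j>|^2 = 5/2.
Compute ||v||^2 = v·v = 6.
Deficit = 6 − 5/2 = 7/2 ≥ 0, confirming Bessel's inequality. (The deficit equals ||v − Σ <v,e_j> e_j||^2, the squared distance from v to span{e_j}.)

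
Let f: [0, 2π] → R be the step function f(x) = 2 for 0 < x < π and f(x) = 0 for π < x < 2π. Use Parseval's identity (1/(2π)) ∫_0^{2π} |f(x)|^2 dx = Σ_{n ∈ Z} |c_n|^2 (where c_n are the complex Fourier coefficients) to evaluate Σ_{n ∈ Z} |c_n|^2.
Σ |c_n|^2 = 2

Parseval equates the L^2 energy of f (normalised by 1/(2π)) with the ℓ^2 sum of its Fourier coefficients: (1/(2π)) ∫_0^{2π} |f|^2 = Σ |c_n|^2.
Compute the left side: (1/(2π)) [∫_0^π 2^2 dx + ∫_π^{2π} 0^2 dx] = (1/(2π)) · (4π + 0π) = (4 + 0)/2 = 2.
So Σ_{n ∈ Z} |c_n|^2 = 2.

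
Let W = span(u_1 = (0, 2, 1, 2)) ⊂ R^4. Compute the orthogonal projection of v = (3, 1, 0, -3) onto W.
proj_W(v) = (0, -8/9, -4/9, -8/9)

Set up U = [u_1 | ... | u_1] ∈ R^(4×1). The projector onto W = col(U) is P = U (U^T U)^(-1) U^T.
Compute U^T U =
  [9],
and U^T v = (-4).
Solve U^T U · c = U^T v for the coefficients: c = (-4/9). The projection is proj_W(v) = U c.
Check: (v - proj_W(v)) · u_1 = 0  (should be 0).
Result: proj_W(v) = (0, -8/9, -4/9, -8/9).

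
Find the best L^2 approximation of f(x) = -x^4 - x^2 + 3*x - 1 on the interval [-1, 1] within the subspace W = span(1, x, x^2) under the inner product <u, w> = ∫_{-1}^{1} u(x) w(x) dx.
g(x) = -13*x^2/7 + 3*x - 32/35

The best approximation g ∈ W is the orthogonal projection of f onto W. Writing g = a_0 + a_1 x + a_2 x^2, the coefficients solve the normal equations G · a = b where
  G_{ij} = <φ_i, φ_j> and b_i = <f, φ_i>, with φ_0 = 1, φ_1 = x, φ_2 = x^2.
G =
  [2, 0, 2/3]
  [0, 2/3, 0]
  [2/3, 0, 2/5],
b = (-46/15, 2, -142/105).
Solving gives a_0 = -32/35, a_1 = 3, a_2 = -13/7, so
  g(x) = -13*x^2/7 + 3*x - 32/35.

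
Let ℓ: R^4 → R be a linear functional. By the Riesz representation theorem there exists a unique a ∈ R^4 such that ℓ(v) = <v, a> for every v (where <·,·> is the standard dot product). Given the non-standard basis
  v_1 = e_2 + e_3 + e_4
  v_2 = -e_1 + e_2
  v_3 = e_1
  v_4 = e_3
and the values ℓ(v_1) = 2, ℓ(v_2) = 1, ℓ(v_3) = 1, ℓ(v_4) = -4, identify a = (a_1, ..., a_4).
a = (1, 2, -4, 4)

Write a = (a_1, ..., a_4) in the standard basis. For each basis vector v_i, ℓ(v_i) = <v_i, a> is a linear equation in the a_j's. Collect the n equations into a matrix system V a = ℓ, where row i of V is v_i (expressed in the standard basis). Since V is invertible (lower-triangular with 1s on the diagonal, up to permutation), solve by back-substitution:
  V =
[[0, 1, 1, 1],
 [-1, 1, 0, 0],
 [1, 0, 0, 0],
 [0, 0, 1, 0]]
  V a = (2, 1, 1, -4)
Solving gives a = (1, 2, -4, 4).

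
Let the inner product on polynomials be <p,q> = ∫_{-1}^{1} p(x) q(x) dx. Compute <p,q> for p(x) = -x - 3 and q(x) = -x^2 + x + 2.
<p,q> = -32/3

Expand the product: p(x)·q(x) = x^3 + 2*x^2 - 5*x - 6.
∫_{-1}^{1} of each monomial x^k gives [2/(k+1) if k even, 0 if k odd]. Integrating term-by-term (or equivalently evaluating the antiderivative F(x) = x^4/4 + 2*x^3/3 - 5*x^2/2 - 6*x at the endpoints):
  F(1) − F(−1) = -91/12 − (37/12) = -32/3.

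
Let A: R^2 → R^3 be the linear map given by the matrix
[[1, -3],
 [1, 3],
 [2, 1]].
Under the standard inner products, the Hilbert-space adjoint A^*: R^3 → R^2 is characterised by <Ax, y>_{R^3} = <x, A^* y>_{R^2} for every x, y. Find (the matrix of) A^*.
A^* = A^T =
[[1, 1, 2],
 [-3, 3, 1]]

For real matrices with standard dot products, the defining identity <Ax, y> = <x, A^* y> gives (Ax)^T y = x^T (A^*) y, i.e. x^T A^T y = x^T (A^*) y. Since this holds for all x, y, we must have A^* = A^T. Therefore
A^* =
[[1, 1, 2],
 [-3, 3, 1]].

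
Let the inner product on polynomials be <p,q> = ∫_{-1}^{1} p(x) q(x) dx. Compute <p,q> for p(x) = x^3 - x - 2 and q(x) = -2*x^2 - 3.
<p,q> = 44/3

Expand the product: p(x)·q(x) = -2*x^5 - x^3 + 4*x^2 + 3*x + 6.
∫_{-1}^{1} of each monomial x^k gives [2/(k+1) if k even, 0 if k odd]. Integrating term-by-term (or equivalently evaluating the antiderivative F(x) = -x^6/3 - x^4/4 + 4*x^3/3 + 3*x^2/2 + 6*x at the endpoints):
  F(1) − F(−1) = 33/4 − (-77/12) = 44/3.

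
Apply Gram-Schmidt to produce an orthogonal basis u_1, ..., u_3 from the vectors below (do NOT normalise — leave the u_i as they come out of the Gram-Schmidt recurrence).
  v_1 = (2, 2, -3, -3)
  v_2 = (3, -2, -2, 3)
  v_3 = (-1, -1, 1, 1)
Orthogonal basis:
  u_1 = (2, 2, -3, -3)
  u_2 = (40/13, -25/13, -55/26, 75/26)
  u_3 = (-5/27, -7/27, -5/27, -1/9)

Apply the Gram-Schmidt recurrence
  u_1 = v_1
  u_i = v_i − Σ_{j<i} ((v_i · u_j) / (u_j · u_j)) · u_j.

Step by step this gives:
  u_1 = (2, 2, -3, -3)
  u_2 = (40/13, -25/13, -55/26, 75/26)
  u_3 = (-5/27, -7/27, -5/27, -1/9)

Orthogonality check:
  u_2 · u_1 = 0 (should be 0)
  u_3 · u_1 = 0 (should be 0)
  u_3 · u_2 = 0 (should be 0)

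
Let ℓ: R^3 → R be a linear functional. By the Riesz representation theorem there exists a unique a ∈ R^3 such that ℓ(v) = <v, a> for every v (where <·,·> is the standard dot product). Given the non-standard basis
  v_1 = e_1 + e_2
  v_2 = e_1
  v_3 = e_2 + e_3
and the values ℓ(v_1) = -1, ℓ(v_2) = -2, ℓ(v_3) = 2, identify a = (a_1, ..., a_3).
a = (-2, 1, 1)

Write a = (a_1, ..., a_3) in the standard basis. For each basis vector v_i, ℓ(v_i) = <v_i, a> is a linear equation in the a_j's. Collect the n equations into a matrix system V a = ℓ, where row i of V is v_i (expressed in the standard basis). Since V is invertible (lower-triangular with 1s on the diagonal, up to permutation), solve by back-substitution:
  V =
[[1, 1, 0],
 [1, 0, 0],
 [0, 1, 1]]
  V a = (-1, -2, 2)
Solving gives a = (-2, 1, 1).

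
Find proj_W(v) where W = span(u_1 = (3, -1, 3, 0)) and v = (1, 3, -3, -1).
proj_W(v) = (-27/19, 9/19, -27/19, 0)

Set up U = [u_1 | ... | u_1] ∈ R^(4×1). The projector onto W = col(U) is P = U (U^T U)^(-1) U^T.
Compute U^T U =
  [19],
and U^T v = (-9).
Solve U^T U · c = U^T v for the coefficients: c = (-9/19). The projection is proj_W(v) = U c.
Check: (v - proj_W(v)) · u_1 = 0  (should be 0).
Result: proj_W(v) = (-27/19, 9/19, -27/19, 0).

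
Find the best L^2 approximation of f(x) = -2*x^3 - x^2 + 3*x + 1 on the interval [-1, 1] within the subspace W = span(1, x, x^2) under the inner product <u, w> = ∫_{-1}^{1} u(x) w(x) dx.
g(x) = -x^2 + 9*x/5 + 1

The best approximation g ∈ W is the orthogonal projection of f onto W. Writing g = a_0 + a_1 x + a_2 x^2, the coefficients solve the normal equations G · a = b where
  G_{ij} = <φ_i, φ_j> and b_i = <f, φ_i>, with φ_0 = 1, φ_1 = x, φ_2 = x^2.
G =
  [2, 0, 2/3]
  [0, 2/3, 0]
  [2/3, 0, 2/5],
b = (4/3, 6/5, 4/15).
Solving gives a_0 = 1, a_1 = 9/5, a_2 = -1, so
  g(x) = -x^2 + 9*x/5 + 1.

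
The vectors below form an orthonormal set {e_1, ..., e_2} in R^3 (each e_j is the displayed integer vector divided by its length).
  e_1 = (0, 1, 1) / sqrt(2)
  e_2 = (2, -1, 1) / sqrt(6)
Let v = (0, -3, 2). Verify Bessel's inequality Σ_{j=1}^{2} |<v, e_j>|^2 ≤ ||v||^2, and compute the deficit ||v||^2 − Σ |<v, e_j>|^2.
Σ |<v, e_j>|^2 = 14/3; ||v||^2 = 13; deficit = 25/3

Write each e_j = u_j / sqrt(<u_j, u_j>) where u_j is the displayed integer vector. Then <v, e_j> = <v, u_j> / sqrt(<u_j, u_j>), so |<v, e_j>|^2 = <v, u_j>^2 / <u_j, u_j>.
Coefficients: <v, e_1> = -1/sqrt(2), <v, e_2> = 5/sqrt(6).
Square and sum: Σ |<v, e_j>|^2 = 14/3.
Compute ||v||^2 = v·v = 13.
Deficit = 13 − 14/3 = 25/3 ≥ 0, confirming Bessel's inequality. (The deficit equals ||v − Σ <v,e_j> e_j||^2, the squared distance from v to span{e_j}.)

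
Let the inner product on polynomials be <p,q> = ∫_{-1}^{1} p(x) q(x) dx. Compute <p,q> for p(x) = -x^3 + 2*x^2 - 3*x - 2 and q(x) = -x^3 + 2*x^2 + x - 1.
<p,q> = 24/35

Expand the product: p(x)·q(x) = x^6 - 4*x^5 + 6*x^4 - x^3 - 9*x^2 + x + 2.
∫_{-1}^{1} of each monomial x^k gives [2/(k+1) if k even, 0 if k odd]. Integrating term-by-term (or equivalently evaluating the antiderivative F(x) = x^7/7 - 2*x^6/3 + 6*x^5/5 - x^4/4 - 3*x^3 + x^2/2 + 2*x at the endpoints):
  F(1) − F(−1) = -31/420 − (-319/420) = 24/35.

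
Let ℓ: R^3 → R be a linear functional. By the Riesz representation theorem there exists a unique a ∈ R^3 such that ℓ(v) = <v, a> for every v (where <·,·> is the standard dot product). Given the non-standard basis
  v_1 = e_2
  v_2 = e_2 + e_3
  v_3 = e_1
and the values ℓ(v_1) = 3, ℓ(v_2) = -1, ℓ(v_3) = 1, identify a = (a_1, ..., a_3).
a = (1, 3, -4)

Write a = (a_1, ..., a_3) in the standard basis. For each basis vector v_i, ℓ(v_i) = <v_i, a> is a linear equation in the a_j's. Collect the n equations into a matrix system V a = ℓ, where row i of V is v_i (expressed in the standard basis). Since V is invertible (lower-triangular with 1s on the diagonal, up to permutation), solve by back-substitution:
  V =
[[0, 1, 0],
 [0, 1, 1],
 [1, 0, 0]]
  V a = (3, -1, 1)
Solving gives a = (1, 3, -4).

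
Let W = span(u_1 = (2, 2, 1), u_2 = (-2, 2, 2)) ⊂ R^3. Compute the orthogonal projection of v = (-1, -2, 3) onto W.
proj_W(v) = (-43/26, -1/26, 5/13)

Set up U = [u_1 | ... | u_2] ∈ R^(3×2). The projector onto W = col(U) is P = U (U^T U)^(-1) U^T.
Compute U^T U =
  [9, 2]
  [2, 12],
and U^T v = (-3, 4).
Solve U^T U · c = U^T v for the coefficients: c = (-11/26, 21/52). The projection is proj_W(v) = U c.
Check: (v - proj_W(v)) · u_1 = 0  (should be 0).
Check: (v - proj_W(v)) · u_2 = 0  (should be 0).
Result: proj_W(v) = (-43/26, -1/26, 5/13).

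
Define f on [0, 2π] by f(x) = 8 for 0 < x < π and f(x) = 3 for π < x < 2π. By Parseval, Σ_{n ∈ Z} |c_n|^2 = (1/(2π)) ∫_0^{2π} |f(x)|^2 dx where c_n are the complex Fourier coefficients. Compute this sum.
Σ |c_n|^2 = 73/2

Parseval equates the L^2 energy of f (normalised by 1/(2π)) with the ℓ^2 sum of its Fourier coefficients: (1/(2π)) ∫_0^{2π} |f|^2 = Σ |c_n|^2.
Compute the left side: (1/(2π)) [∫_0^π 8^2 dx + ∫_π^{2π} 3^2 dx] = (1/(2π)) · (64π + 9π) = (64 + 9)/2 = 73/2.
So Σ_{n ∈ Z} |c_n|^2 = 73/2.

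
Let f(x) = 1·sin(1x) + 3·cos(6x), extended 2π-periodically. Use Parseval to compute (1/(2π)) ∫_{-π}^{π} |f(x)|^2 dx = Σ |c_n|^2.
Σ |c_n|^2 = 5

Expand |f|^2 and use orthogonality of {sin(nx), cos(mx)} on [-π, π]:
  ∫_{-π}^{π} sin(nx)^2 dx = π, ∫ cos(mx)^2 dx = π, and cross terms integrate to 0.
So ∫_{-π}^{π} f(x)^2 dx = 1^2 · π + 3^2 · π = (1 + 9)π.
Divide by 2π: (1 + 9)/2 = 5.
By Parseval, this equals Σ |c_n|^2.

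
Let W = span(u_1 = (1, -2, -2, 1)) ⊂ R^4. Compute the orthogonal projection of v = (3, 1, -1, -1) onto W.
proj_W(v) = (1/5, -2/5, -2/5, 1/5)

Set up U = [u_1 | ... | u_1] ∈ R^(4×1). The projector onto W = col(U) is P = U (U^T U)^(-1) U^T.
Compute U^T U =
  [10],
and U^T v = (2).
Solve U^T U · c = U^T v for the coefficients: c = (1/5). The projection is proj_W(v) = U c.
Check: (v - proj_W(v)) · u_1 = 0  (should be 0).
Result: proj_W(v) = (1/5, -2/5, -2/5, 1/5).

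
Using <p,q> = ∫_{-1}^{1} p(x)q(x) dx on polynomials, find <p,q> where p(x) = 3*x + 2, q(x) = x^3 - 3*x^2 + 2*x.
<p,q> = 6/5

Expand the product: p(x)·q(x) = 3*x^4 - 7*x^3 + 4*x.
∫_{-1}^{1} of each monomial x^k gives [2/(k+1) if k even, 0 if k odd]. Integrating term-by-term (or equivalently evaluating the antiderivative F(x) = 3*x^5/5 - 7*x^4/4 + 2*x^2 at the endpoints):
  F(1) − F(−1) = 17/20 − (-7/20) = 6/5.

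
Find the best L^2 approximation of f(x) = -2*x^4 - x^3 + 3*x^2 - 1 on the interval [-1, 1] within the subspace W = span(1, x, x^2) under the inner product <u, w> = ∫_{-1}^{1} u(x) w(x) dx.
g(x) = 9*x^2/7 - 3*x/5 - 29/35

The best approximation g ∈ W is the orthogonal projection of f onto W. Writing g = a_0 + a_1 x + a_2 x^2, the coefficients solve the normal equations G · a = b where
  G_{ij} = <φ_i, φ_j> and b_i = <f, φ_i>, with φ_0 = 1, φ_1 = x, φ_2 = x^2.
G =
  [2, 0, 2/3]
  [0, 2/3, 0]
  [2/3, 0, 2/5],
b = (-4/5, -2/5, -4/105).
Solving gives a_0 = -29/35, a_1 = -3/5, a_2 = 9/7, so
  g(x) = 9*x^2/7 - 3*x/5 - 29/35.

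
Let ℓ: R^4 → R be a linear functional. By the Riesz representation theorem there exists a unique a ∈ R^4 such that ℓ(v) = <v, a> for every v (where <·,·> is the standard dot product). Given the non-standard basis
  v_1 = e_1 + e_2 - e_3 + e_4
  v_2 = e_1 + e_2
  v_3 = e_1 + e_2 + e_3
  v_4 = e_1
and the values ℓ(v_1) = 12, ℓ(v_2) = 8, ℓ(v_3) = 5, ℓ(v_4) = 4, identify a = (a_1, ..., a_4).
a = (4, 4, -3, 1)

Write a = (a_1, ..., a_4) in the standard basis. For each basis vector v_i, ℓ(v_i) = <v_i, a> is a linear equation in the a_j's. Collect the n equations into a matrix system V a = ℓ, where row i of V is v_i (expressed in the standard basis). Since V is invertible (lower-triangular with 1s on the diagonal, up to permutation), solve by back-substitution:
  V =
[[1, 1, -1, 1],
 [1, 1, 0, 0],
 [1, 1, 1, 0],
 [1, 0, 0, 0]]
  V a = (12, 8, 5, 4)
Solving gives a = (4, 4, -3, 1).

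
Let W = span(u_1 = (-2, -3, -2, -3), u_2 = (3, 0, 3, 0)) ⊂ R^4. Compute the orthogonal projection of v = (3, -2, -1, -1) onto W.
proj_W(v) = (1, -3/2, 1, -3/2)

Set up U = [u_1 | ... | u_2] ∈ R^(4×2). The projector onto W = col(U) is P = U (U^T U)^(-1) U^T.
Compute U^T U =
  [26, -12]
  [-12, 18],
and U^T v = (5, 6).
Solve U^T U · c = U^T v for the coefficients: c = (1/2, 2/3). The projection is proj_W(v) = U c.
Check: (v - proj_W(v)) · u_1 = 0  (should be 0).
Check: (v - proj_W(v)) · u_2 = 0  (should be 0).
Result: proj_W(v) = (1, -3/2, 1, -3/2).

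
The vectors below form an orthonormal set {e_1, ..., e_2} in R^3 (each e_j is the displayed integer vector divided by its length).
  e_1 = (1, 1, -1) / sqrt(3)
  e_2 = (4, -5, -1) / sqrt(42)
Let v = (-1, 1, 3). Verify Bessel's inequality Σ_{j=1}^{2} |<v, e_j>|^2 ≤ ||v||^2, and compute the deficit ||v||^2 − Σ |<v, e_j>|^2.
Σ |<v, e_j>|^2 = 45/7; ||v||^2 = 11; deficit = 32/7

Write each e_j = u_j / sqrt(<u_j, u_j>) where u_j is the displayed integer vector. Then <v, e_j> = <v, u_j> / sqrt(<u_j, u_j>), so |<v, e_j>|^2 = <v, u_j>^2 / <u_j, u_j>.
Coefficients: <v, e_1> = -3/sqrt(3), <v, e_2> = -12/sqrt(42).
Square and sum: Σ |<v, e_j>|^2 = 45/7.
Compute ||v||^2 = v·v = 11.
Deficit = 11 − 45/7 = 32/7 ≥ 0, confirming Bessel's inequality. (The deficit equals ||v − Σ <v,e_j> e_j||^2, the squared distance from v to span{e_j}.)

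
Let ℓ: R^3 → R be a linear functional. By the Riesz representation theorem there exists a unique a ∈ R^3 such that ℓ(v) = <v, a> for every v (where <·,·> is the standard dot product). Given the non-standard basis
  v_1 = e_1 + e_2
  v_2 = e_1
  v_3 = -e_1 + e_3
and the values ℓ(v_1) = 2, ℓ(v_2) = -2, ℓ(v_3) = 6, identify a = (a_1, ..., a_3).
a = (-2, 4, 4)

Write a = (a_1, ..., a_3) in the standard basis. For each basis vector v_i, ℓ(v_i) = <v_i, a> is a linear equation in the a_j's. Collect the n equations into a matrix system V a = ℓ, where row i of V is v_i (expressed in the standard basis). Since V is invertible (lower-triangular with 1s on the diagonal, up to permutation), solve by back-substitution:
  V =
[[1, 1, 0],
 [1, 0, 0],
 [-1, 0, 1]]
  V a = (2, -2, 6)
Solving gives a = (-2, 4, 4).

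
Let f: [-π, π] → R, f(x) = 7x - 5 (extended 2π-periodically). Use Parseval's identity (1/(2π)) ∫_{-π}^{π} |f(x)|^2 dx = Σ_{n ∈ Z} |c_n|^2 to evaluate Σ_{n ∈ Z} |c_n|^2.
Σ |c_n|^2 = 49π^2/3 + 25

Expand and integrate term by term over [-π, π]:
  ∫ (7x)^2 dx = 49·(2π^3/3); ∫ 2·7·(-5)·x dx = 0 (odd integrand); ∫ (-5)^2 dx = 25·2π.
So (1/(2π)) ∫_{-π}^{π} (7x - 5)^2 dx = 49π^2/3 + 25 = 49π^2/3 + 25.
Parseval ⇒ Σ |c_n|^2 = 49π^2/3 + 25.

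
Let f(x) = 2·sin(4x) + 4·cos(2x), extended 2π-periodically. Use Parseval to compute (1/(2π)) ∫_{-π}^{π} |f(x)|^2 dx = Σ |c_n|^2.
Σ |c_n|^2 = 10

Expand |f|^2 and use orthogonality of {sin(nx), cos(mx)} on [-π, π]:
  ∫_{-π}^{π} sin(nx)^2 dx = π, ∫ cos(mx)^2 dx = π, and cross terms integrate to 0.
So ∫_{-π}^{π} f(x)^2 dx = 2^2 · π + 4^2 · π = (4 + 16)π.
Divide by 2π: (4 + 16)/2 = 10.
By Parseval, this equals Σ |c_n|^2.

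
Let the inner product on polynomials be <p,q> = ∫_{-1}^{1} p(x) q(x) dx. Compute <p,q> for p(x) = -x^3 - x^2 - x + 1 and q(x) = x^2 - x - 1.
<p,q> = 0

Expand the product: p(x)·q(x) = -x^5 + x^3 + 3*x^2 - 1.
∫_{-1}^{1} of each monomial x^k gives [2/(k+1) if k even, 0 if k odd]. Integrating term-by-term (or equivalently evaluating the antiderivative F(x) = -x^6/6 + x^4/4 + x^3 - x at the endpoints):
  F(1) − F(−1) = 1/12 − (1/12) = 0.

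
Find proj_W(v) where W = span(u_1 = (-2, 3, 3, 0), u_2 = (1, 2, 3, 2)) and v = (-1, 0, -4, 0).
proj_W(v) = (-134/227, -345/227, -501/227, -312/227)

Set up U = [u_1 | ... | u_2] ∈ R^(4×2). The projector onto W = col(U) is P = U (U^T U)^(-1) U^T.
Compute U^T U =
  [22, 13]
  [13, 18],
and U^T v = (-10, -13).
Solve U^T U · c = U^T v for the coefficients: c = (-11/227, -156/227). The projection is proj_W(v) = U c.
Check: (v - proj_W(v)) · u_1 = 0  (should be 0).
Check: (v - proj_W(v)) · u_2 = 0  (should be 0).
Result: proj_W(v) = (-134/227, -345/227, -501/227, -312/227).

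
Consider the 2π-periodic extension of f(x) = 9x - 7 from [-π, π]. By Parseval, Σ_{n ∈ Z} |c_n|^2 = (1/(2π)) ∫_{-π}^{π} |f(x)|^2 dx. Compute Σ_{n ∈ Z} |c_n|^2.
Σ |c_n|^2 = 27π^2 + 49

Expand and integrate term by term over [-π, π]:
  ∫ (9x)^2 dx = 81·(2π^3/3); ∫ 2·9·(-7)·x dx = 0 (odd integrand); ∫ (-7)^2 dx = 49·2π.
So (1/(2π)) ∫_{-π}^{π} (9x - 7)^2 dx = 81π^2/3 + 49 = 27π^2 + 49.
Parseval ⇒ Σ |c_n|^2 = 27π^2 + 49.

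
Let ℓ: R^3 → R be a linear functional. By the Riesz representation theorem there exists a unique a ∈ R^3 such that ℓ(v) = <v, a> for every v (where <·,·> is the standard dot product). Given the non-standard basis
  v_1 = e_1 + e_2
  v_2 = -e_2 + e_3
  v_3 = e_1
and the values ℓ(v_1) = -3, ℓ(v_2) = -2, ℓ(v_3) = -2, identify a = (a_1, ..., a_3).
a = (-2, -1, -3)

Write a = (a_1, ..., a_3) in the standard basis. For each basis vector v_i, ℓ(v_i) = <v_i, a> is a linear equation in the a_j's. Collect the n equations into a matrix system V a = ℓ, where row i of V is v_i (expressed in the standard basis). Since V is invertible (lower-triangular with 1s on the diagonal, up to permutation), solve by back-substitution:
  V =
[[1, 1, 0],
 [0, -1, 1],
 [1, 0, 0]]
  V a = (-3, -2, -2)
Solving gives a = (-2, -1, -3).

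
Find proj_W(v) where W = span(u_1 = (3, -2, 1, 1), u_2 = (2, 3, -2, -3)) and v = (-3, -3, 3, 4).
proj_W(v) = (-7*2**(104/913)*3**(900/913)*5**(518/913)*7**(1/913)/18, -1303/365, 889/365, 1364/365)

Set up U = [u_1 | ... | u_2] ∈ R^(4×2). The projector onto W = col(U) is P = U (U^T U)^(-1) U^T.
Compute U^T U =
  [15, -5]
  [-5, 26],
and U^T v = (4, -33).
Solve U^T U · c = U^T v for the coefficients: c = (-61/365, -95/73). The projection is proj_W(v) = U c.
Check: (v - proj_W(v)) · u_1 = 0  (should be 0).
Check: (v - proj_W(v)) · u_2 = 0  (should be 0).
Result: proj_W(v) = (-7*2**(104/913)*3**(900/913)*5**(518/913)*7**(1/913)/18, -1303/365, 889/365, 1364/365).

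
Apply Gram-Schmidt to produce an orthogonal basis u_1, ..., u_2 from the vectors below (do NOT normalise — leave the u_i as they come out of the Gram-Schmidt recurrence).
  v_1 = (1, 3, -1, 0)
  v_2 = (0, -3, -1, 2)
Orthogonal basis:
  u_1 = (1, 3, -1, 0)
  u_2 = (8/11, -9/11, -19/11, 2)

Apply the Gram-Schmidt recurrence
  u_1 = v_1
  u_i = v_i − Σ_{j<i} ((v_i · u_j) / (u_j · u_j)) · u_j.

Step by step this gives:
  u_1 = (1, 3, -1, 0)
  u_2 = (8/11, -9/11, -19/11, 2)

Orthogonality check:
  u_2 · u_1 = 0 (should be 0)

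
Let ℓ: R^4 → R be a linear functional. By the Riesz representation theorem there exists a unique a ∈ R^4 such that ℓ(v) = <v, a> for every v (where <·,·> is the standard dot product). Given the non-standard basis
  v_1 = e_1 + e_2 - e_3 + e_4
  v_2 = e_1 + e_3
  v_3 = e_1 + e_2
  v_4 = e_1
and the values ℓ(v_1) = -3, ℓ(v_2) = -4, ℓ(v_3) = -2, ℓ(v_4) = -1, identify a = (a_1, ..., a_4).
a = (-1, -1, -3, -4)

Write a = (a_1, ..., a_4) in the standard basis. For each basis vector v_i, ℓ(v_i) = <v_i, a> is a linear equation in the a_j's. Collect the n equations into a matrix system V a = ℓ, where row i of V is v_i (expressed in the standard basis). Since V is invertible (lower-triangular with 1s on the diagonal, up to permutation), solve by back-substitution:
  V =
[[1, 1, -1, 1],
 [1, 0, 1, 0],
 [1, 1, 0, 0],
 [1, 0, 0, 0]]
  V a = (-3, -4, -2, -1)
Solving gives a = (-1, -1, -3, -4).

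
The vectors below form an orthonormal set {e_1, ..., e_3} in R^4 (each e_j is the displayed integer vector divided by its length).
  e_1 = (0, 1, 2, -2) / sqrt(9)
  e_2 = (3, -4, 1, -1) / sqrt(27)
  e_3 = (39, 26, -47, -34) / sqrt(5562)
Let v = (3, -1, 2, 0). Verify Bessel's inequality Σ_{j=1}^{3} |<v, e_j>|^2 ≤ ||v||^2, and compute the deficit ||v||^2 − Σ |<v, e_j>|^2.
Σ |<v, e_j>|^2 = 1923/206; ||v||^2 = 14; deficit = 961/206

Write each e_j = u_j / sqrt(<u_j, u_j>) where u_j is the displayed integer vector. Then <v, e_j> = <v, u_j> / sqrt(<u_j, u_j>), so |<v, e_j>|^2 = <v, u_j>^2 / <u_j, u_j>.
Coefficients: <v, e_1> = 3/sqrt(9), <v, e_2> = 15/sqrt(27), <v, e_3> = -3/sqrt(5562).
Square and sum: Σ |<v, e_j>|^2 = 1923/206.
Compute ||v||^2 = v·v = 14.
Deficit = 14 − 1923/206 = 961/206 ≥ 0, confirming Bessel's inequality. (The deficit equals ||v − Σ <v,e_j> e_j||^2, the squared distance from v to span{e_j}.)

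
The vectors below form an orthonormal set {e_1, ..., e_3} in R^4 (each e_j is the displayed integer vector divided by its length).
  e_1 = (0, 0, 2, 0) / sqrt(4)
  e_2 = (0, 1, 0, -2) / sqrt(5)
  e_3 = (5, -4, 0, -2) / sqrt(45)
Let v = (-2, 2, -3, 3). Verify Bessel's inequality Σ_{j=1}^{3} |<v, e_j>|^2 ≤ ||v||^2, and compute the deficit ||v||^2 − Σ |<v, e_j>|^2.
Σ |<v, e_j>|^2 = 25; ||v||^2 = 26; deficit = 1

Write each e_j = u_j / sqrt(<u_j, u_j>) where u_j is the displayed integer vector. Then <v, e_j> = <v, u_j> / sqrt(<u_j, u_j>), so |<v, e_j>|^2 = <v, u_j>^2 / <u_j, u_j>.
Coefficients: <v, e_1> = -6/sqrt(4), <v, e_2> = -4/sqrt(5), <v, e_3> = -24/sqrt(45).
Square and sum: Σ |<v, e_j>|^2 = 25.
Compute ||v||^2 = v·v = 26.
Deficit = 26 − 25 = 1 ≥ 0, confirming Bessel's inequality. (The deficit equals ||v − Σ <v,e_j> e_j||^2, the squared distance from v to span{e_j}.)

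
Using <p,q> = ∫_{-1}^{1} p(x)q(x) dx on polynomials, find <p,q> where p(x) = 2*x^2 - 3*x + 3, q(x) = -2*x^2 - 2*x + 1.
<p,q> = 86/15

Expand the product: p(x)·q(x) = -4*x^4 + 2*x^3 + 2*x^2 - 9*x + 3.
∫_{-1}^{1} of each monomial x^k gives [2/(k+1) if k even, 0 if k odd]. Integrating term-by-term (or equivalently evaluating the antiderivative F(x) = -4*x^5/5 + x^4/2 + 2*x^3/3 - 9*x^2/2 + 3*x at the endpoints):
  F(1) − F(−1) = -17/15 − (-103/15) = 86/15.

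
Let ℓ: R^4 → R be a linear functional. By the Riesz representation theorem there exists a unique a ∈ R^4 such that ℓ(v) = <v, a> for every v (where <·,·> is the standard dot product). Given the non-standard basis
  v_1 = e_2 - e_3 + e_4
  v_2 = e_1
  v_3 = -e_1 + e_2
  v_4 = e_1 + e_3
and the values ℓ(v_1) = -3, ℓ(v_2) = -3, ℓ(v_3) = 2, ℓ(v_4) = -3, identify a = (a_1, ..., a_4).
a = (-3, -1, 0, -2)

Write a = (a_1, ..., a_4) in the standard basis. For each basis vector v_i, ℓ(v_i) = <v_i, a> is a linear equation in the a_j's. Collect the n equations into a matrix system V a = ℓ, where row i of V is v_i (expressed in the standard basis). Since V is invertible (lower-triangular with 1s on the diagonal, up to permutation), solve by back-substitution:
  V =
[[0, 1, -1, 1],
 [1, 0, 0, 0],
 [-1, 1, 0, 0],
 [1, 0, 1, 0]]
  V a = (-3, -3, 2, -3)
Solving gives a = (-3, -1, 0, -2).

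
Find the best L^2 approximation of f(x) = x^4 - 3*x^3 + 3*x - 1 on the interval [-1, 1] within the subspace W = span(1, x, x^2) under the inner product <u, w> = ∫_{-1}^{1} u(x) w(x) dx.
g(x) = 6*x^2/7 + 6*x/5 - 38/35

The best approximation g ∈ W is the orthogonal projection of f onto W. Writing g = a_0 + a_1 x + a_2 x^2, the coefficients solve the normal equations G · a = b where
  G_{ij} = <φ_i, φ_j> and b_i = <f, φ_i>, with φ_0 = 1, φ_1 = x, φ_2 = x^2.
G =
  [2, 0, 2/3]
  [0, 2/3, 0]
  [2/3, 0, 2/5],
b = (-8/5, 4/5, -8/21).
Solving gives a_0 = -38/35, a_1 = 6/5, a_2 = 6/7, so
  g(x) = 6*x^2/7 + 6*x/5 - 38/35.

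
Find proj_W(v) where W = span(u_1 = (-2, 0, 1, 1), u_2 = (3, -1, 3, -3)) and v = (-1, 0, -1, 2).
proj_W(v) = (-31/22, 9/22, -25/22, 29/22)

Set up U = [u_1 | ... | u_2] ∈ R^(4×2). The projector onto W = col(U) is P = U (U^T U)^(-1) U^T.
Compute U^T U =
  [6, -6]
  [-6, 28],
and U^T v = (3, -12).
Solve U^T U · c = U^T v for the coefficients: c = (1/11, -9/22). The projection is proj_W(v) = U c.
Check: (v - proj_W(v)) · u_1 = 0  (should be 0).
Check: (v - proj_W(v)) · u_2 = 0  (should be 0).
Result: proj_W(v) = (-31/22, 9/22, -25/22, 29/22).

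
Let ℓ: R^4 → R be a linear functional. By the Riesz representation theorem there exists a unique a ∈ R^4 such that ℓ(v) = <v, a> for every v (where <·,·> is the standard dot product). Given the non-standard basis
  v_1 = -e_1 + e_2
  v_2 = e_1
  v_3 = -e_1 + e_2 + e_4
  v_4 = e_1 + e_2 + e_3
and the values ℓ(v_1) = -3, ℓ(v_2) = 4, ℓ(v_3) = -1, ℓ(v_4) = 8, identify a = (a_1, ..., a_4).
a = (4, 1, 3, 2)

Write a = (a_1, ..., a_4) in the standard basis. For each basis vector v_i, ℓ(v_i) = <v_i, a> is a linear equation in the a_j's. Collect the n equations into a matrix system V a = ℓ, where row i of V is v_i (expressed in the standard basis). Since V is invertible (lower-triangular with 1s on the diagonal, up to permutation), solve by back-substitution:
  V =
[[-1, 1, 0, 0],
 [1, 0, 0, 0],
 [-1, 1, 0, 1],
 [1, 1, 1, 0]]
  V a = (-3, 4, -1, 8)
Solving gives a = (4, 1, 3, 2).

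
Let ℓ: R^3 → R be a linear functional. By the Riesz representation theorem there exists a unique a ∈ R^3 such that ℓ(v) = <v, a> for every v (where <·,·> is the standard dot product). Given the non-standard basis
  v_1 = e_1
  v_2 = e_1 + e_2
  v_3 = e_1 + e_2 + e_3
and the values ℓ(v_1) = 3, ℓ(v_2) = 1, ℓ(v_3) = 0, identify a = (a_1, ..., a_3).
a = (3, -2, -1)

Write a = (a_1, ..., a_3) in the standard basis. For each basis vector v_i, ℓ(v_i) = <v_i, a> is a linear equation in the a_j's. Collect the n equations into a matrix system V a = ℓ, where row i of V is v_i (expressed in the standard basis). Since V is invertible (lower-triangular with 1s on the diagonal, up to permutation), solve by back-substitution:
  V =
[[1, 0, 0],
 [1, 1, 0],
 [1, 1, 1]]
  V a = (3, 1, 0)
Solving gives a = (3, -2, -1).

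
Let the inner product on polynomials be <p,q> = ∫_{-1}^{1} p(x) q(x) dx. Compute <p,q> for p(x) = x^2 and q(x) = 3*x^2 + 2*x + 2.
<p,q> = 38/15

Expand the product: p(x)·q(x) = 3*x^4 + 2*x^3 + 2*x^2.
∫_{-1}^{1} of each monomial x^k gives [2/(k+1) if k even, 0 if k odd]. Integrating term-by-term (or equivalently evaluating the antiderivative F(x) = 3*x^5/5 + x^4/2 + 2*x^3/3 at the endpoints):
  F(1) − F(−1) = 53/30 − (-23/30) = 38/15.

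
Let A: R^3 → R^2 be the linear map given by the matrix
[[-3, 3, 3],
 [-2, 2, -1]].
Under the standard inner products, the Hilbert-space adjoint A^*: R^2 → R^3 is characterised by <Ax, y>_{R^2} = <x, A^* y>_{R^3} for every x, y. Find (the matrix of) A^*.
A^* = A^T =
[[-3, -2],
 [3, 2],
 [3, -1]]

For real matrices with standard dot products, the defining identity <Ax, y> = <x, A^* y> gives (Ax)^T y = x^T (A^*) y, i.e. x^T A^T y = x^T (A^*) y. Since this holds for all x, y, we must have A^* = A^T. Therefore
A^* =
[[-3, -2],
 [3, 2],
 [3, -1]].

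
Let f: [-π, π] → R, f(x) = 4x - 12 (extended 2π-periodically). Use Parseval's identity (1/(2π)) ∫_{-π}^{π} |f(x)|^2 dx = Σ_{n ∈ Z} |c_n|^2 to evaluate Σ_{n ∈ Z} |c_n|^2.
Σ |c_n|^2 = 16π^2/3 + 144

Expand and integrate term by term over [-π, π]:
  ∫ (4x)^2 dx = 16·(2π^3/3); ∫ 2·4·(-12)·x dx = 0 (odd integrand); ∫ (-12)^2 dx = 144·2π.
So (1/(2π)) ∫_{-π}^{π} (4x - 12)^2 dx = 16π^2/3 + 144 = 16π^2/3 + 144.
Parseval ⇒ Σ |c_n|^2 = 16π^2/3 + 144.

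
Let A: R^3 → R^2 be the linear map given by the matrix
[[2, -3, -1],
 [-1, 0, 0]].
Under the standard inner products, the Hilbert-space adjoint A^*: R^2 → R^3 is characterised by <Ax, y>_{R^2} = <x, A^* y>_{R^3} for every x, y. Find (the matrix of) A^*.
A^* = A^T =
[[2, -1],
 [-3, 0],
 [-1, 0]]

For real matrices with standard dot products, the defining identity <Ax, y> = <x, A^* y> gives (Ax)^T y = x^T (A^*) y, i.e. x^T A^T y = x^T (A^*) y. Since this holds for all x, y, we must have A^* = A^T. Therefore
A^* =
[[2, -1],
 [-3, 0],
 [-1, 0]].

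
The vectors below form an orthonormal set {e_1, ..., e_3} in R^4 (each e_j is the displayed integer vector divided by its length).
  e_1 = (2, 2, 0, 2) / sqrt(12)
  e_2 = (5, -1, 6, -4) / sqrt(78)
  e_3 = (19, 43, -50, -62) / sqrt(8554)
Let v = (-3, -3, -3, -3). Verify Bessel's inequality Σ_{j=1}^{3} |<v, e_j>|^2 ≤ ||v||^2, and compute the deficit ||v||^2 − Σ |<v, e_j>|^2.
Σ |<v, e_j>|^2 = 11115/329; ||v||^2 = 36; deficit = 729/329

Write each e_j = u_j / sqrt(<u_j, u_j>) where u_j is the displayed integer vector. Then <v, e_j> = <v, u_j> / sqrt(<u_j, u_j>), so |<v, e_j>|^2 = <v, u_j>^2 / <u_j, u_j>.
Coefficients: <v, e_1> = -18/sqrt(12), <v, e_2> = -18/sqrt(78), <v, e_3> = 150/sqrt(8554).
Square and sum: Σ |<v, e_j>|^2 = 11115/329.
Compute ||v||^2 = v·v = 36.
Deficit = 36 − 11115/329 = 729/329 ≥ 0, confirming Bessel's inequality. (The deficit equals ||v − Σ <v,e_j> e_j||^2, the squared distance from v to span{e_j}.)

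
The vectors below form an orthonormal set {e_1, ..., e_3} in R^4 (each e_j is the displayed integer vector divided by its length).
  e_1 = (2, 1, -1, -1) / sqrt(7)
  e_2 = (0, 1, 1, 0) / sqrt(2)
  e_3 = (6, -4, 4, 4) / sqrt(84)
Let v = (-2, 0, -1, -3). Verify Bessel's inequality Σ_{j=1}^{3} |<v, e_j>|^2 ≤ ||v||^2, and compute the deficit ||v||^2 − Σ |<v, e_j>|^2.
Σ |<v, e_j>|^2 = 59/6; ||v||^2 = 14; deficit = 25/6

Write each e_j = u_j / sqrt(<u_j, u_j>) where u_j is the displayed integer vector. Then <v, e_j> = <v, u_j> / sqrt(<u_j, u_j>), so |<v, e_j>|^2 = <v, u_j>^2 / <u_j, u_j>.
Coefficients: <v, e_1> = 0/sqrt(7), <v, e_2> = -1/sqrt(2), <v, e_3> = -28/sqrt(84).
Square and sum: Σ |<v, e_j>|^2 = 59/6.
Compute ||v||^2 = v·v = 14.
Deficit = 14 − 59/6 = 25/6 ≥ 0, confirming Bessel's inequality. (The deficit equals ||v − Σ <v,e_j> e_j||^2, the squared distance from v to span{e_j}.)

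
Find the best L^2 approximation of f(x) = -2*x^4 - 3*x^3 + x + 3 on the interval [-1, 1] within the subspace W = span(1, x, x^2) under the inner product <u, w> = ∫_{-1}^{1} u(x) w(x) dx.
g(x) = -12*x^2/7 - 4*x/5 + 111/35

The best approximation g ∈ W is the orthogonal projection of f onto W. Writing g = a_0 + a_1 x + a_2 x^2, the coefficients solve the normal equations G · a = b where
  G_{ij} = <φ_i, φ_j> and b_i = <f, φ_i>, with φ_0 = 1, φ_1 = x, φ_2 = x^2.
G =
  [2, 0, 2/3]
  [0, 2/3, 0]
  [2/3, 0, 2/5],
b = (26/5, -8/15, 10/7).
Solving gives a_0 = 111/35, a_1 = -4/5, a_2 = -12/7, so
  g(x) = -12*x^2/7 - 4*x/5 + 111/35.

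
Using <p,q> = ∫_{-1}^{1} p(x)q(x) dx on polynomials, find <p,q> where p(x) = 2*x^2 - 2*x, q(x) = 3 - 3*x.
<p,q> = 8

Expand the product: p(x)·q(x) = -6*x^3 + 12*x^2 - 6*x.
∫_{-1}^{1} of each monomial x^k gives [2/(k+1) if k even, 0 if k odd]. Integrating term-by-term (or equivalently evaluating the antiderivative F(x) = -3*x^4/2 + 4*x^3 - 3*x^2 at the endpoints):
  F(1) − F(−1) = -1/2 − (-17/2) = 8.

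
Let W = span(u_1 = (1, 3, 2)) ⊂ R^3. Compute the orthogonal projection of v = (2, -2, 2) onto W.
proj_W(v) = (0, 0, 0)

Set up U = [u_1 | ... | u_1] ∈ R^(3×1). The projector onto W = col(U) is P = U (U^T U)^(-1) U^T.
Compute U^T U =
  [14],
and U^T v = (0).
Solve U^T U · c = U^T v for the coefficients: c = (0). The projection is proj_W(v) = U c.
Check: (v - proj_W(v)) · u_1 = 0  (should be 0).
Result: proj_W(v) = (0, 0, 0).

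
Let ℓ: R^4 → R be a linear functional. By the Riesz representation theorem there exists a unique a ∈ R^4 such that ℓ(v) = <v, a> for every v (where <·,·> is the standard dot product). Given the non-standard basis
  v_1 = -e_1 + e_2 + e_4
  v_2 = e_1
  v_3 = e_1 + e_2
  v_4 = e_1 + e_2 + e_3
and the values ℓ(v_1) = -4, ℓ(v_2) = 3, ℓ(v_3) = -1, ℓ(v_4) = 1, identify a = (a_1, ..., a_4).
a = (3, -4, 2, 3)

Write a = (a_1, ..., a_4) in the standard basis. For each basis vector v_i, ℓ(v_i) = <v_i, a> is a linear equation in the a_j's. Collect the n equations into a matrix system V a = ℓ, where row i of V is v_i (expressed in the standard basis). Since V is invertible (lower-triangular with 1s on the diagonal, up to permutation), solve by back-substitution:
  V =
[[-1, 1, 0, 1],
 [1, 0, 0, 0],
 [1, 1, 0, 0],
 [1, 1, 1, 0]]
  V a = (-4, 3, -1, 1)
Solving gives a = (3, -4, 2, 3).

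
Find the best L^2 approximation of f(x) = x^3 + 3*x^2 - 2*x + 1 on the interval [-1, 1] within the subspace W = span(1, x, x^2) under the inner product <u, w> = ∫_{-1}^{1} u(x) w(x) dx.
g(x) = 3*x^2 - 7*x/5 + 1

The best approximation g ∈ W is the orthogonal projection of f onto W. Writing g = a_0 + a_1 x + a_2 x^2, the coefficients solve the normal equations G · a = b where
  G_{ij} = <φ_i, φ_j> and b_i = <f, φ_i>, with φ_0 = 1, φ_1 = x, φ_2 = x^2.
G =
  [2, 0, 2/3]
  [0, 2/3, 0]
  [2/3, 0, 2/5],
b = (4, -14/15, 28/15).
Solving gives a_0 = 1, a_1 = -7/5, a_2 = 3, so
  g(x) = 3*x^2 - 7*x/5 + 1.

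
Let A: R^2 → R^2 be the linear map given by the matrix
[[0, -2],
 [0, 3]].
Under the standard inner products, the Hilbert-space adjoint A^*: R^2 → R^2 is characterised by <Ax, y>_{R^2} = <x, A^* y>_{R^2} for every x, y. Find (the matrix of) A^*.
A^* = A^T =
[[0, 0],
 [-2, 3]]

For real matrices with standard dot products, the defining identity <Ax, y> = <x, A^* y> gives (Ax)^T y = x^T (A^*) y, i.e. x^T A^T y = x^T (A^*) y. Since this holds for all x, y, we must have A^* = A^T. Therefore
A^* =
[[0, 0],
 [-2, 3]].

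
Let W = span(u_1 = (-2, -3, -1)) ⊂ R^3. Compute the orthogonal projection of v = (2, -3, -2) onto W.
proj_W(v) = (-1, -3/2, -1/2)

Set up U = [u_1 | ... | u_1] ∈ R^(3×1). The projector onto W = col(U) is P = U (U^T U)^(-1) U^T.
Compute U^T U =
  [14],
and U^T v = (7).
Solve U^T U · c = U^T v for the coefficients: c = (1/2). The projection is proj_W(v) = U c.
Check: (v - proj_W(v)) · u_1 = 0  (should be 0).
Result: proj_W(v) = (-1, -3/2, -1/2).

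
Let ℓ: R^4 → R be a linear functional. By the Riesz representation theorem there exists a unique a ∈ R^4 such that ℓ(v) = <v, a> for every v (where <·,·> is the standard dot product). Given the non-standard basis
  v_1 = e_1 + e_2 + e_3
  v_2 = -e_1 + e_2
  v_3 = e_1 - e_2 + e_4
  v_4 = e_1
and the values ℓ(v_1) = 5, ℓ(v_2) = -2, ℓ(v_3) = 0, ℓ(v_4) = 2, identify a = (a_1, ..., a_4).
a = (2, 0, 3, -2)

Write a = (a_1, ..., a_4) in the standard basis. For each basis vector v_i, ℓ(v_i) = <v_i, a> is a linear equation in the a_j's. Collect the n equations into a matrix system V a = ℓ, where row i of V is v_i (expressed in the standard basis). Since V is invertible (lower-triangular with 1s on the diagonal, up to permutation), solve by back-substitution:
  V =
[[1, 1, 1, 0],
 [-1, 1, 0, 0],
 [1, -1, 0, 1],
 [1, 0, 0, 0]]
  V a = (5, -2, 0, 2)
Solving gives a = (2, 0, 3, -2).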